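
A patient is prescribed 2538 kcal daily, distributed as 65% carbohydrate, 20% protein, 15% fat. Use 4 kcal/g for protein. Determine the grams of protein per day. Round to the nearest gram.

Protein energy = 20% × 2538 = 507.6 kcal.
At 4 kcal/g: 507.6 ÷ 4 = 126.9 g.

127 g/day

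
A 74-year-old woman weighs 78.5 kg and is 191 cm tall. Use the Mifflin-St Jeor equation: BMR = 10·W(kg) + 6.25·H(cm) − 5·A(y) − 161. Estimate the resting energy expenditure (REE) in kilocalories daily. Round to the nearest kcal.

Mifflin-St Jeor (female): BMR = 10(78.5) + 6.25(191) − 5(74) − 161 = 785 + 1193.75 − 370 − 161 = 1447.75 kcal/day.

1448 kilocalories daily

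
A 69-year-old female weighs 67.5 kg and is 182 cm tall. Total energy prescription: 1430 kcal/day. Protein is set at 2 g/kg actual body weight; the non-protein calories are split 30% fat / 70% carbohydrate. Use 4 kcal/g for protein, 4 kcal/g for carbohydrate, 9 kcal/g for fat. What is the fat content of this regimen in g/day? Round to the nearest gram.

Protein = 2 × 67.5 = 135 g → 135 × 4 = 540 kcal.
Non-protein calories = 1430 − 540 = 890 kcal.
Fat: 30% × 890 = 267 kcal; carbohydrate: 623 kcal.
Fat: 267 kcal ÷ 9 kcal/g = 29.6667 g.

30 g/day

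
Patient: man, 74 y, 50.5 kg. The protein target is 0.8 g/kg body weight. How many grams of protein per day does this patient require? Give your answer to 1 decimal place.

Protein = 0.8 g/kg × 50.5 kg = 40.4 g/day.

40.4 g/day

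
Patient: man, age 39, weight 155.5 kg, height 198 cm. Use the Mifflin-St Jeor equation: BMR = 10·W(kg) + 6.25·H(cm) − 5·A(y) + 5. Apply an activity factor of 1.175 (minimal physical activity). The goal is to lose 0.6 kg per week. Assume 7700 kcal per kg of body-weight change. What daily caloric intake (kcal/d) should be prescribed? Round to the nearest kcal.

2398 kcal/d

Mifflin-St Jeor (male): BMR = 10(155.5) + 6.25(198) − 5(39) + 5 = 1555 + 1237.5 − 195 + 5 = 2602.5 kcal/day.
TEE = 2602.5 × 1.175 = 3057.9375 kcal/day.
Required daily deficit = 0.6 × 7700 ÷ 7 = 660 kcal/day.
Target intake = 3057.9375 − 660 = 2397.9375 kcal/day.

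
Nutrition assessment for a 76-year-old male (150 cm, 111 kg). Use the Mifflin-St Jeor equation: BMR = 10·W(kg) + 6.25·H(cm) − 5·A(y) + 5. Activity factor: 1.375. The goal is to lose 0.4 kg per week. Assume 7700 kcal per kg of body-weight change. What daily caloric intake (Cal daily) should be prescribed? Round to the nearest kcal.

1860 Cal daily

Mifflin-St Jeor (male): BMR = 10(111) + 6.25(150) − 5(76) + 5 = 1110 + 937.5 − 380 + 5 = 1672.5 kcal/day.
TEE = 1672.5 × 1.375 = 2299.6875 kcal/day.
Required daily deficit = 0.4 × 7700 ÷ 7 = 440 kcal/day.
Target intake = 2299.6875 − 440 = 1859.6875 kcal/day.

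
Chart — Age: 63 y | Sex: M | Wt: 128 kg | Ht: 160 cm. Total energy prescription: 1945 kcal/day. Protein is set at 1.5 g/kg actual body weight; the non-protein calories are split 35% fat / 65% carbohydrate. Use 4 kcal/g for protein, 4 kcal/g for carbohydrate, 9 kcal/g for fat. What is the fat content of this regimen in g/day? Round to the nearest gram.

46 g/day

Protein = 1.5 × 128 = 192 g → 192 × 4 = 768 kcal.
Non-protein calories = 1945 − 768 = 1177 kcal.
Fat: 35% × 1177 = 411.95 kcal; carbohydrate: 765.05 kcal.
Fat: 411.95 kcal ÷ 9 kcal/g = 45.7722 g.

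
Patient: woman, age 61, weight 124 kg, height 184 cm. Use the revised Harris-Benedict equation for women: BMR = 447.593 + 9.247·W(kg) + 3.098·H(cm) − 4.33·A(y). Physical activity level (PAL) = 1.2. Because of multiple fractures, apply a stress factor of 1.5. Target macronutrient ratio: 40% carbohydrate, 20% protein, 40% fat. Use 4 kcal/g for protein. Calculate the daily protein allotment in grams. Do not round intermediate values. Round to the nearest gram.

Harris-Benedict: BMR = 447.593 + 9.247(124) + 3.098(184) − 4.33(61) = 1900.123 kcal/day.
TEE = 1900.123 × 1.2 = 2280.1476 kcal/day.
With stress factor 1.5: 2280.1476 × 1.5 = 3420.2214 kcal/day.
Protein energy = 20% × 3420.2214 = 684.0443 kcal.
Protein = 684.0443 ÷ 4 kcal/g = 171.0111 g.

171 g/day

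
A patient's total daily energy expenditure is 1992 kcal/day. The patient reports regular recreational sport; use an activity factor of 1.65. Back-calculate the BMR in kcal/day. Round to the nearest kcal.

BMR = TEE ÷ activity factor = 1992 ÷ 1.65 = 1207.2727 kcal/day.

1207 kcal/day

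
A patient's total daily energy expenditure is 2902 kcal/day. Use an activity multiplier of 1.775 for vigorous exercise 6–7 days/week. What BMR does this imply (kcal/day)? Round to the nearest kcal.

1635 kcal/day

BMR = TEE ÷ activity factor = 2902 ÷ 1.775 = 1634.9296 kcal/day.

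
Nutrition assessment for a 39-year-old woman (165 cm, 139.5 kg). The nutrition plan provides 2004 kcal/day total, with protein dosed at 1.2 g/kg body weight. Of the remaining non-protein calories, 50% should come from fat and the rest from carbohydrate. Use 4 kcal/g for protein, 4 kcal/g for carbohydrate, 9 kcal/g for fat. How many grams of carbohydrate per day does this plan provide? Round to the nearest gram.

167 g/day

Protein = 1.2 × 139.5 = 167.4 g → 167.4 × 4 = 669.6 kcal.
Non-protein calories = 2004 − 669.6 = 1334.4 kcal.
Fat: 50% × 1334.4 = 667.2 kcal; carbohydrate: 667.2 kcal.
Carbohydrate: 667.2 kcal ÷ 4 kcal/g = 166.8 g.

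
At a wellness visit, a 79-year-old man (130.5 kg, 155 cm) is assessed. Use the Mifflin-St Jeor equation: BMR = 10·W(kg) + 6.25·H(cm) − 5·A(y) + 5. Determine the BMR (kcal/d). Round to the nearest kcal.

Mifflin-St Jeor (male): BMR = 10(130.5) + 6.25(155) − 5(79) + 5 = 1305 + 968.75 − 395 + 5 = 1883.75 kcal/day.

1884 kcal/d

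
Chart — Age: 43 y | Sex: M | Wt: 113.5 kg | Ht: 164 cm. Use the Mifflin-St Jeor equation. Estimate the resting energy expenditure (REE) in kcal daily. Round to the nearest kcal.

1950 kcal daily

Mifflin-St Jeor (male): BMR = 10(113.5) + 6.25(164) − 5(43) + 5 = 1135 + 1025 − 215 + 5 = 1950 kcal/day.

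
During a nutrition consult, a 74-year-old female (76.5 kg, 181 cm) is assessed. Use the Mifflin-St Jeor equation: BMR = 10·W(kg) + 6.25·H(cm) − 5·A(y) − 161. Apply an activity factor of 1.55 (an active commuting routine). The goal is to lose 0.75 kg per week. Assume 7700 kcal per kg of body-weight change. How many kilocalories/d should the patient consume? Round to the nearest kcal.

Mifflin-St Jeor (female): BMR = 10(76.5) + 6.25(181) − 5(74) − 161 = 765 + 1131.25 − 370 − 161 = 1365.25 kcal/day.
TEE = 1365.25 × 1.55 = 2116.1375 kcal/day.
Required daily deficit = 0.75 × 7700 ÷ 7 = 825 kcal/day.
Target intake = 2116.1375 − 825 = 1291.1375 kcal/day.

1291 kilocalories/d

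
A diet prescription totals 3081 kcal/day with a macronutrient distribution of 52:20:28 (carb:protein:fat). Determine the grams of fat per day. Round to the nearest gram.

96 g/day

Fat energy = 28% × 3081 = 862.68 kcal.
At 9 kcal/g: 862.68 ÷ 9 = 95.8533 g.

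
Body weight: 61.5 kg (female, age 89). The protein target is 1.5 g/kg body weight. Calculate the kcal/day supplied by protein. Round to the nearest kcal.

Protein = 1.5 g/kg × 61.5 kg = 92.25 g/day.
Protein energy = 92.25 g × 4 kcal/g = 369 kcal/day.

369 kcal/day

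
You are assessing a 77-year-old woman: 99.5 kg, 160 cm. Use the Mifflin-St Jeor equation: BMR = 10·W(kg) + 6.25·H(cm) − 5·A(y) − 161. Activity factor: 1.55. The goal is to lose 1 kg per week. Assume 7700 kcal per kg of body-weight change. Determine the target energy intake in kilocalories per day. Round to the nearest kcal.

Mifflin-St Jeor (female): BMR = 10(99.5) + 6.25(160) − 5(77) − 161 = 995 + 1000 − 385 − 161 = 1449 kcal/day.
TEE = 1449 × 1.55 = 2245.95 kcal/day.
Required daily deficit = 1 × 7700 ÷ 7 = 1100 kcal/day.
Target intake = 2245.95 − 1100 = 1145.95 kcal/day.

1146 kilocalories per day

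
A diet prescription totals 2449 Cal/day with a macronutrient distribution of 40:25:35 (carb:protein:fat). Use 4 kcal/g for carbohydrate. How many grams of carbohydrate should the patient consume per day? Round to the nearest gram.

245 g/day

Carbohydrate energy = 40% × 2449 = 979.6 kcal.
At 4 kcal/g: 979.6 ÷ 4 = 244.9 g.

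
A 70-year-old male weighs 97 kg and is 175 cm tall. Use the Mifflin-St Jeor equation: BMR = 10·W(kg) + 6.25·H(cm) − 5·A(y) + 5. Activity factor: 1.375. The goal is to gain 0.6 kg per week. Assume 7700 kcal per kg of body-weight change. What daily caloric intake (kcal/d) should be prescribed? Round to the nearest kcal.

3023 kcal/d

Mifflin-St Jeor (male): BMR = 10(97) + 6.25(175) − 5(70) + 5 = 970 + 1093.75 − 350 + 5 = 1718.75 kcal/day.
TEE = 1718.75 × 1.375 = 2363.2813 kcal/day.
Required daily surplus = 0.6 × 7700 ÷ 7 = 660 kcal/day.
Target intake = 2363.2813 + 660 = 3023.2813 kcal/day.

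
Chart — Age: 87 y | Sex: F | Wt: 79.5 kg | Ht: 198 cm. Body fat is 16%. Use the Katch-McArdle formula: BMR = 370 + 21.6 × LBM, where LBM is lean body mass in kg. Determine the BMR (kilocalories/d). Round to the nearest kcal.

LBM = 79.5 × (1 − 0.16) = 66.78 kg. Katch-McArdle: BMR = 370 + 21.6 × 66.78 = 1812.448 kcal/day.

1812 kilocalories/d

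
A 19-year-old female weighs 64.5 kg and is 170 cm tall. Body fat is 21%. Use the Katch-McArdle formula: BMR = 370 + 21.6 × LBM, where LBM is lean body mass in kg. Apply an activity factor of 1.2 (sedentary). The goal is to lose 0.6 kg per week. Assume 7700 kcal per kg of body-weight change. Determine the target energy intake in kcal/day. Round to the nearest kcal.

1105 kcal/day

LBM = 64.5 × (1 − 0.21) = 50.955 kg. Katch-McArdle: BMR = 370 + 21.6 × 50.955 = 1470.628 kcal/day.
TEE = 1470.628 × 1.2 = 1764.7536 kcal/day.
Required daily deficit = 0.6 × 7700 ÷ 7 = 660 kcal/day.
Target intake = 1764.7536 − 660 = 1104.7536 kcal/day.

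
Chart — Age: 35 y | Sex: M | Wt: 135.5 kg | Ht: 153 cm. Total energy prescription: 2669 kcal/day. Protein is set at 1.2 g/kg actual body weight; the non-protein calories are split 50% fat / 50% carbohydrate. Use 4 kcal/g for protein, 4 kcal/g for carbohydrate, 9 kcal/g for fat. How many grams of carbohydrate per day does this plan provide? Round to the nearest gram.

Protein = 1.2 × 135.5 = 162.6 g → 162.6 × 4 = 650.4 kcal.
Non-protein calories = 2669 − 650.4 = 2018.6 kcal.
Fat: 50% × 2018.6 = 1009.3 kcal; carbohydrate: 1009.3 kcal.
Carbohydrate: 1009.3 kcal ÷ 4 kcal/g = 252.325 g.

252 g/day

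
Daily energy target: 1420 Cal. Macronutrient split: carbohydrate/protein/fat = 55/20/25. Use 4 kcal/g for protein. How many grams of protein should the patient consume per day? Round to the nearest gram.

71 g/day

Protein energy = 20% × 1420 = 284 kcal.
At 4 kcal/g: 284 ÷ 4 = 71 g.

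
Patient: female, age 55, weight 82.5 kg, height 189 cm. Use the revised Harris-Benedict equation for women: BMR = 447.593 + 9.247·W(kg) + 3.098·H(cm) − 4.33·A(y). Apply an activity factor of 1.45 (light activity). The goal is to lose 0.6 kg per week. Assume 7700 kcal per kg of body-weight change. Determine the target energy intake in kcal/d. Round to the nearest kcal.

1599 kcal/d

Harris-Benedict: BMR = 447.593 + 9.247(82.5) + 3.098(189) − 4.33(55) = 1557.8425 kcal/day.
TEE = 1557.8425 × 1.45 = 2258.8716 kcal/day.
Required daily deficit = 0.6 × 7700 ÷ 7 = 660 kcal/day.
Target intake = 2258.8716 − 660 = 1598.8716 kcal/day.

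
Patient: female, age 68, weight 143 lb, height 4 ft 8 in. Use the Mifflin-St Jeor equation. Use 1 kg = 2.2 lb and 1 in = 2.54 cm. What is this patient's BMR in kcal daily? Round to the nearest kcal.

1038 kcal daily

Convert to metric: weight = 143 ÷ 2.2 = 65 kg; height = (4×12 + 8) × 2.54 = 56 × 2.54 = 142.24 cm.
Mifflin-St Jeor (female): BMR = 10(65) + 6.25(142.24) − 5(68) − 161 = 650 + 889 − 340 − 161 = 1038 kcal/day.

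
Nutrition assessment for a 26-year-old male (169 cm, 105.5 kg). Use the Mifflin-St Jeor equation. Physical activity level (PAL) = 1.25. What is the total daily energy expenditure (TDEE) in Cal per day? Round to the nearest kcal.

2483 Cal per day

Mifflin-St Jeor (male): BMR = 10(105.5) + 6.25(169) − 5(26) + 5 = 1055 + 1056.25 − 130 + 5 = 1986.25 kcal/day.
TEE = BMR × activity factor = 1986.25 × 1.25 = 2482.8125 kcal/day.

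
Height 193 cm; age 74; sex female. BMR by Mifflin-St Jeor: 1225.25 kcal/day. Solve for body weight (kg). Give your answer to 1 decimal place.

1225.25 = 10·W + 6.25(193) − 5(74) − 161
10·W = 1225.25 − 675.25 = 550, so W = 55 kg.

55.0 kg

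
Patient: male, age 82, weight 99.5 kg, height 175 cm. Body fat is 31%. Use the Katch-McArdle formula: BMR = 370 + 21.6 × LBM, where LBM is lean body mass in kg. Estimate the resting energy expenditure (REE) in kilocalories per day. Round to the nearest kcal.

LBM = 99.5 × (1 − 0.31) = 68.655 kg. Katch-McArdle: BMR = 370 + 21.6 × 68.655 = 1852.948 kcal/day.

1853 kilocalories per day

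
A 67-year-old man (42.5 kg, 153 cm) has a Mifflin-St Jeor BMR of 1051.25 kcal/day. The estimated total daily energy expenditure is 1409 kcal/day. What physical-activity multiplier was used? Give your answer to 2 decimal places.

1.34

Activity factor = TEE ÷ BMR = 1409 ÷ 1051.25 = 1.34.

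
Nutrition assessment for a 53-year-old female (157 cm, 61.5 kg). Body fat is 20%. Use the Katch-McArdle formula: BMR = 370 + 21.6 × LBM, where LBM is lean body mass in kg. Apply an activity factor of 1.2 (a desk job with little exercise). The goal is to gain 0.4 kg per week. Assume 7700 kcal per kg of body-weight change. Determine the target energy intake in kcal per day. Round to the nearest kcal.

LBM = 61.5 × (1 − 0.2) = 49.2 kg. Katch-McArdle: BMR = 370 + 21.6 × 49.2 = 1432.72 kcal/day.
TEE = 1432.72 × 1.2 = 1719.264 kcal/day.
Required daily surplus = 0.4 × 7700 ÷ 7 = 440 kcal/day.
Target intake = 1719.264 + 440 = 2159.264 kcal/day.

2159 kcal per day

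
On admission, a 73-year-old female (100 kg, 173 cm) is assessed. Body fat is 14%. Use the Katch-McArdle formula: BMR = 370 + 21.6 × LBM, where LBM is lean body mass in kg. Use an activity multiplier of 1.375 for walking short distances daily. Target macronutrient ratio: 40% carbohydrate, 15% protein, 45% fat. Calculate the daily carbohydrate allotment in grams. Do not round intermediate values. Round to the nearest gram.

306 g/day

LBM = 100 × (1 − 0.14) = 86 kg. Katch-McArdle: BMR = 370 + 21.6 × 86 = 2227.6 kcal/day.
TEE = 2227.6 × 1.375 = 3062.95 kcal/day.
Carbohydrate energy = 40% × 3062.95 = 1225.18 kcal.
Carbohydrate = 1225.18 ÷ 4 kcal/g = 306.295 g.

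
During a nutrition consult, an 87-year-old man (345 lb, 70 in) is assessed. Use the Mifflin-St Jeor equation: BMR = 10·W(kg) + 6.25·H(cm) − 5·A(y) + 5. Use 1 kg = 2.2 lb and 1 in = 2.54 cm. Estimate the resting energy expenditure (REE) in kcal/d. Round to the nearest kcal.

Convert to metric: weight = 345 ÷ 2.2 = 156.8182 kg; height = 70 × 2.54 = 177.8 cm.
Mifflin-St Jeor (male): BMR = 10(156.8182) + 6.25(177.8) − 5(87) + 5 = 1568.1818 + 1111.25 − 435 + 5 = 2249.4318 kcal/day.

2249 kcal/d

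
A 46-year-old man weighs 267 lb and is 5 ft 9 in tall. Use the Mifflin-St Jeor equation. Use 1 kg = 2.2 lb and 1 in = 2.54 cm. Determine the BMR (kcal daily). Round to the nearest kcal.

Convert to metric: weight = 267 ÷ 2.2 = 121.3636 kg; height = (5×12 + 9) × 2.54 = 69 × 2.54 = 175.26 cm.
Mifflin-St Jeor (male): BMR = 10(121.3636) + 6.25(175.26) − 5(46) + 5 = 1213.6364 + 1095.375 − 230 + 5 = 2084.0114 kcal/day.

2084 kcal daily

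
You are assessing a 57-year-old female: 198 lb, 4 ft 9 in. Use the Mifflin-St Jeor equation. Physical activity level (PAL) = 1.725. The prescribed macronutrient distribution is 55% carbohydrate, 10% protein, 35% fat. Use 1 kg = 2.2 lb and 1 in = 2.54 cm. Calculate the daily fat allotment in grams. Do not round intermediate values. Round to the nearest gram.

91 g/day

Convert to metric: weight = 198 ÷ 2.2 = 90 kg; height = (4×12 + 9) × 2.54 = 57 × 2.54 = 144.78 cm.
Mifflin-St Jeor (female): BMR = 10(90) + 6.25(144.78) − 5(57) − 161 = 900 + 904.875 − 285 − 161 = 1358.875 kcal/day.
TEE = 1358.875 × 1.725 = 2344.0594 kcal/day.
Fat energy = 35% × 2344.0594 = 820.4208 kcal.
Fat = 820.4208 ÷ 9 kcal/g = 91.1579 g.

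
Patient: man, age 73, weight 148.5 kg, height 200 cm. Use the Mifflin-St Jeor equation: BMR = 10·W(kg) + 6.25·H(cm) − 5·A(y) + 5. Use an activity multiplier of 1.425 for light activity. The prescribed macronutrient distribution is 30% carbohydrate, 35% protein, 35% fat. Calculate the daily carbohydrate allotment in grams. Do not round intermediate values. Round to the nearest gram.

Mifflin-St Jeor (male): BMR = 10(148.5) + 6.25(200) − 5(73) + 5 = 1485 + 1250 − 365 + 5 = 2375 kcal/day.
TEE = 2375 × 1.425 = 3384.375 kcal/day.
Carbohydrate energy = 30% × 3384.375 = 1015.3125 kcal.
Carbohydrate = 1015.3125 ÷ 4 kcal/g = 253.8281 g.

254 g/day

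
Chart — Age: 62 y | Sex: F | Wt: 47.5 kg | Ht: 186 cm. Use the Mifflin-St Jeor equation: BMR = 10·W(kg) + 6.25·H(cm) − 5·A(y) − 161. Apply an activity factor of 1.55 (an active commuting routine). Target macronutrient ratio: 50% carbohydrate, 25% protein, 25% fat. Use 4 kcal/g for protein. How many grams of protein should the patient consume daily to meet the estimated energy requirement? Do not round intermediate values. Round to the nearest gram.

Mifflin-St Jeor (female): BMR = 10(47.5) + 6.25(186) − 5(62) − 161 = 475 + 1162.5 − 310 − 161 = 1166.5 kcal/day.
TEE = 1166.5 × 1.55 = 1808.075 kcal/day.
Protein energy = 25% × 1808.075 = 452.0188 kcal.
Protein = 452.0188 ÷ 4 kcal/g = 113.0047 g.

113 g/day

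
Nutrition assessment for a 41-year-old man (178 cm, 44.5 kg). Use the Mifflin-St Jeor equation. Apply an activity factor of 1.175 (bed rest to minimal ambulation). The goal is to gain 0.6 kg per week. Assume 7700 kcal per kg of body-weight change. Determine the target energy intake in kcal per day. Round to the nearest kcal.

Mifflin-St Jeor (male): BMR = 10(44.5) + 6.25(178) − 5(41) + 5 = 445 + 1112.5 − 205 + 5 = 1357.5 kcal/day.
TEE = 1357.5 × 1.175 = 1595.0625 kcal/day.
Required daily surplus = 0.6 × 7700 ÷ 7 = 660 kcal/day.
Target intake = 1595.0625 + 660 = 2255.0625 kcal/day.

2255 kcal per day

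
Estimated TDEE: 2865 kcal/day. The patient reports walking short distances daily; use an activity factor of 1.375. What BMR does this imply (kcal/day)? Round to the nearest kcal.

BMR = TEE ÷ activity factor = 2865 ÷ 1.375 = 2083.6364 kcal/day.

2084 kcal/day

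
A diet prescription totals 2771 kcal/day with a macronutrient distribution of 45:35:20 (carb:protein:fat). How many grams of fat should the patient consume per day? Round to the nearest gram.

62 g/day

Fat energy = 20% × 2771 = 554.2 kcal.
At 9 kcal/g: 554.2 ÷ 9 = 61.5778 g.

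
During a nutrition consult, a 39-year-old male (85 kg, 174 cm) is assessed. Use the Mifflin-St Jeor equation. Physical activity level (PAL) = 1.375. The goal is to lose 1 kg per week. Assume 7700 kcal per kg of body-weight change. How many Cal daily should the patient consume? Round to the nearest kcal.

1303 Cal daily

Mifflin-St Jeor (male): BMR = 10(85) + 6.25(174) − 5(39) + 5 = 850 + 1087.5 − 195 + 5 = 1747.5 kcal/day.
TEE = 1747.5 × 1.375 = 2402.8125 kcal/day.
Required daily deficit = 1 × 7700 ÷ 7 = 1100 kcal/day.
Target intake = 2402.8125 − 1100 = 1302.8125 kcal/day.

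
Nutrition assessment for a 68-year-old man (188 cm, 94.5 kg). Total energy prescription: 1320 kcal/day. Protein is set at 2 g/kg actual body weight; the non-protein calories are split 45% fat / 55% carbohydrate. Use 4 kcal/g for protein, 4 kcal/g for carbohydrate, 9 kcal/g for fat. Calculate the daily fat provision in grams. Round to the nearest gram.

Protein = 2 × 94.5 = 189 g → 189 × 4 = 756 kcal.
Non-protein calories = 1320 − 756 = 564 kcal.
Fat: 45% × 564 = 253.8 kcal; carbohydrate: 310.2 kcal.
Fat: 253.8 kcal ÷ 9 kcal/g = 28.2 g.

28 g/day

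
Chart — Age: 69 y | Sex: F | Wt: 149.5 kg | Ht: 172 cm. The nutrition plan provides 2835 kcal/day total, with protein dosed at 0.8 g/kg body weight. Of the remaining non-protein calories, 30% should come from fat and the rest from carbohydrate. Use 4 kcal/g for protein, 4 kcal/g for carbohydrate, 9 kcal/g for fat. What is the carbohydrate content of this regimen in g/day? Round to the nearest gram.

Protein = 0.8 × 149.5 = 119.6 g → 119.6 × 4 = 478.4 kcal.
Non-protein calories = 2835 − 478.4 = 2356.6 kcal.
Fat: 30% × 2356.6 = 706.98 kcal; carbohydrate: 1649.62 kcal.
Carbohydrate: 1649.62 kcal ÷ 4 kcal/g = 412.405 g.

412 g/day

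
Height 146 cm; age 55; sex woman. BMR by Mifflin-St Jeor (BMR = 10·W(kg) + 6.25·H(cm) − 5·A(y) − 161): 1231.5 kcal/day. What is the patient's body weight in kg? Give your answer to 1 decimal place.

75.5 kg

1231.5 = 10·W + 6.25(146) − 5(55) − 161
10·W = 1231.5 − 476.5 = 755, so W = 75.5 kg.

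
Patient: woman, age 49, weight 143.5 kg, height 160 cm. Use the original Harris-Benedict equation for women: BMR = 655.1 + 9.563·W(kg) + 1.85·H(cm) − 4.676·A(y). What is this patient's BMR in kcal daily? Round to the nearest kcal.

Harris-Benedict: BMR = 655.1 + 9.563(143.5) + 1.85(160) − 4.676(49) = 2094.2665 kcal/day.

2094 kcal daily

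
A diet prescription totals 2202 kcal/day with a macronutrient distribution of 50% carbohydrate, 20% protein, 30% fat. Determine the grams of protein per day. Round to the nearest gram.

Protein energy = 20% × 2202 = 440.4 kcal.
At 4 kcal/g: 440.4 ÷ 4 = 110.1 g.

110 g/day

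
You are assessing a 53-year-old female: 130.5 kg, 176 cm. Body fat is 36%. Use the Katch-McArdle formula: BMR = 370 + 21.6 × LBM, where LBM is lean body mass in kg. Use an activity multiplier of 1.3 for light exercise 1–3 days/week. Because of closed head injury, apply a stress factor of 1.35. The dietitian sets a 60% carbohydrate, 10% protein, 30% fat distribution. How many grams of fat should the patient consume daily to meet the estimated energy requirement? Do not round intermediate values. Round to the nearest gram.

127 g/day

LBM = 130.5 × (1 − 0.36) = 83.52 kg. Katch-McArdle: BMR = 370 + 21.6 × 83.52 = 2174.032 kcal/day.
TEE = 2174.032 × 1.3 = 2826.2416 kcal/day.
With stress factor 1.35: 2826.2416 × 1.35 = 3815.4262 kcal/day.
Fat energy = 30% × 3815.4262 = 1144.6278 kcal.
Fat = 1144.6278 ÷ 9 kcal/g = 127.1809 g.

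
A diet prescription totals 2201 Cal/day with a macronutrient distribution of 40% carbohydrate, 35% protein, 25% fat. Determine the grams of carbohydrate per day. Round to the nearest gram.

220 g/day

Carbohydrate energy = 40% × 2201 = 880.4 kcal.
At 4 kcal/g: 880.4 ÷ 4 = 220.1 g.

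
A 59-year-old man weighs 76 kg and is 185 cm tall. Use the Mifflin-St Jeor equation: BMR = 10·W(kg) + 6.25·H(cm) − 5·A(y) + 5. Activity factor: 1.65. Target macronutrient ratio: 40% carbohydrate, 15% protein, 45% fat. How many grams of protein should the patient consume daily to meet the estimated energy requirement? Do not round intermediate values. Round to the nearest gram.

Mifflin-St Jeor (male): BMR = 10(76) + 6.25(185) − 5(59) + 5 = 760 + 1156.25 − 295 + 5 = 1626.25 kcal/day.
TEE = 1626.25 × 1.65 = 2683.3125 kcal/day.
Protein energy = 15% × 2683.3125 = 402.4969 kcal.
Protein = 402.4969 ÷ 4 kcal/g = 100.6242 g.

101 g/day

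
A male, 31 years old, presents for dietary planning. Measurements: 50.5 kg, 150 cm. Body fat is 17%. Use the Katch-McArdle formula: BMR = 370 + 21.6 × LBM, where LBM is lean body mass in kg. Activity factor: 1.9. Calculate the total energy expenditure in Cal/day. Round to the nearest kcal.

LBM = 50.5 × (1 − 0.17) = 41.915 kg. Katch-McArdle: BMR = 370 + 21.6 × 41.915 = 1275.364 kcal/day.
TEE = BMR × activity factor = 1275.364 × 1.9 = 2423.1916 kcal/day.

2423 Cal/day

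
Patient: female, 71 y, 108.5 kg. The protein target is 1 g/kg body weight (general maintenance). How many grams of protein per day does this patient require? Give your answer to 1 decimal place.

Protein = 1 g/kg × 108.5 kg = 108.5 g/day.

108.5 g/day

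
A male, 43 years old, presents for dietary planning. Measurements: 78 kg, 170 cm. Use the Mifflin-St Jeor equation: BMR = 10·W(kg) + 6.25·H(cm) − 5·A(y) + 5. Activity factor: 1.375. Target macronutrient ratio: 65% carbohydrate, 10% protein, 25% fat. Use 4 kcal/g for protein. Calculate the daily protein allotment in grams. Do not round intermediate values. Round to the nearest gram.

56 g/day

Mifflin-St Jeor (male): BMR = 10(78) + 6.25(170) − 5(43) + 5 = 780 + 1062.5 − 215 + 5 = 1632.5 kcal/day.
TEE = 1632.5 × 1.375 = 2244.6875 kcal/day.
Protein energy = 10% × 2244.6875 = 224.4688 kcal.
Protein = 224.4688 ÷ 4 kcal/g = 56.1172 g.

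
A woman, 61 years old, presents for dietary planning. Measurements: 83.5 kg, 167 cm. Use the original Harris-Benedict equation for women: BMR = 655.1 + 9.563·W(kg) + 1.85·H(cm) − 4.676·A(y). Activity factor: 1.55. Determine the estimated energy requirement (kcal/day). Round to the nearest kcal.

2290 kcal/day

Harris-Benedict: BMR = 655.1 + 9.563(83.5) + 1.85(167) − 4.676(61) = 1477.3245 kcal/day.
TEE = BMR × activity factor = 1477.3245 × 1.55 = 2289.853 kcal/day.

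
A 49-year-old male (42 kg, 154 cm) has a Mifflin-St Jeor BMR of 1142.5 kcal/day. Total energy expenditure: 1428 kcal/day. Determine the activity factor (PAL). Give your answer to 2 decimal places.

Activity factor = TEE ÷ BMR = 1428 ÷ 1142.5 = 1.25.

1.25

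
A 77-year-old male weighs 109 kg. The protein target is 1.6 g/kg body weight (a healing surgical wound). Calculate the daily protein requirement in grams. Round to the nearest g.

174 g/day

Protein = 1.6 g/kg × 109 kg = 174.4 g/day.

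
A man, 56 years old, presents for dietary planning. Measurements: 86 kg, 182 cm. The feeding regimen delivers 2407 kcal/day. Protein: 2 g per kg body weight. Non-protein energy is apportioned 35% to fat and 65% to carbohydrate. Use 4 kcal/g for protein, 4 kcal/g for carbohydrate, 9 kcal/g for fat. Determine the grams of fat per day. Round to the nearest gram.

67 g/day

Protein = 2 × 86 = 172 g → 172 × 4 = 688 kcal.
Non-protein calories = 2407 − 688 = 1719 kcal.
Fat: 35% × 1719 = 601.65 kcal; carbohydrate: 1117.35 kcal.
Fat: 601.65 kcal ÷ 9 kcal/g = 66.85 g.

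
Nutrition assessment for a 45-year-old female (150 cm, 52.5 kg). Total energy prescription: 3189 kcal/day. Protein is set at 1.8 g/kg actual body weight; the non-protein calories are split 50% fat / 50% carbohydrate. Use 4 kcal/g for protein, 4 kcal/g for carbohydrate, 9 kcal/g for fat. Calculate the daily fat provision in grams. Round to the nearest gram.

156 g/day

Protein = 1.8 × 52.5 = 94.5 g → 94.5 × 4 = 378 kcal.
Non-protein calories = 3189 − 378 = 2811 kcal.
Fat: 50% × 2811 = 1405.5 kcal; carbohydrate: 1405.5 kcal.
Fat: 1405.5 kcal ÷ 9 kcal/g = 156.1667 g.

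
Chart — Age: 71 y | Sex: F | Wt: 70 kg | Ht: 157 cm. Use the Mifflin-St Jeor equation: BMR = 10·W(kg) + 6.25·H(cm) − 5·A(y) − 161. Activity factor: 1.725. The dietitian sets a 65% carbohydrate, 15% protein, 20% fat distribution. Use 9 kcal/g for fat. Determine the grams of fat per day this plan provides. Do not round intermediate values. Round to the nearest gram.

45 g/day

Mifflin-St Jeor (female): BMR = 10(70) + 6.25(157) − 5(71) − 161 = 700 + 981.25 − 355 − 161 = 1165.25 kcal/day.
TEE = 1165.25 × 1.725 = 2010.0563 kcal/day.
Fat energy = 20% × 2010.0563 = 402.0113 kcal.
Fat = 402.0113 ÷ 9 kcal/g = 44.6679 g.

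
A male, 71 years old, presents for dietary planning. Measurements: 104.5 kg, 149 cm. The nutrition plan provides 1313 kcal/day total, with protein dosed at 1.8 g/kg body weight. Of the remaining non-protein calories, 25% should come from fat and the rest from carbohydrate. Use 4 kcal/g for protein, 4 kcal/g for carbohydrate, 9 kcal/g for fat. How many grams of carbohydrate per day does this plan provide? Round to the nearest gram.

105 g/day

Protein = 1.8 × 104.5 = 188.1 g → 188.1 × 4 = 752.4 kcal.
Non-protein calories = 1313 − 752.4 = 560.6 kcal.
Fat: 25% × 560.6 = 140.15 kcal; carbohydrate: 420.45 kcal.
Carbohydrate: 420.45 kcal ÷ 4 kcal/g = 105.1125 g.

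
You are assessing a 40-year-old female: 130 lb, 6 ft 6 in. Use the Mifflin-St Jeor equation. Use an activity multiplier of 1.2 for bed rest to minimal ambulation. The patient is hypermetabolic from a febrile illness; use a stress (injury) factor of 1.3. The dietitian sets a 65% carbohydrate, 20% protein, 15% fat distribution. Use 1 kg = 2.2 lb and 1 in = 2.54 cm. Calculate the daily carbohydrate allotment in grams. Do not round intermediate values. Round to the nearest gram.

372 g/day

Convert to metric: weight = 130 ÷ 2.2 = 59.0909 kg; height = (6×12 + 6) × 2.54 = 78 × 2.54 = 198.12 cm.
Mifflin-St Jeor (female): BMR = 10(59.0909) + 6.25(198.12) − 5(40) − 161 = 590.9091 + 1238.25 − 200 − 161 = 1468.1591 kcal/day.
TEE = 1468.1591 × 1.2 = 1761.7909 kcal/day.
With stress factor 1.3: 1761.7909 × 1.3 = 2290.3282 kcal/day.
Carbohydrate energy = 65% × 2290.3282 = 1488.7133 kcal.
Carbohydrate = 1488.7133 ÷ 4 kcal/g = 372.1783 g.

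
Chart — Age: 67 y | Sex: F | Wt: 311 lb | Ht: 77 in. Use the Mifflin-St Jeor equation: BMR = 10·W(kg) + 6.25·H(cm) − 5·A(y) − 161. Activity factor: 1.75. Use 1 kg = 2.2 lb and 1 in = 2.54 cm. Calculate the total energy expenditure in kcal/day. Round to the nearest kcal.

3745 kcal/day

Convert to metric: weight = 311 ÷ 2.2 = 141.3636 kg; height = 77 × 2.54 = 195.58 cm.
Mifflin-St Jeor (female): BMR = 10(141.3636) + 6.25(195.58) − 5(67) − 161 = 1413.6364 + 1222.375 − 335 − 161 = 2140.0114 kcal/day.
TEE = BMR × activity factor = 2140.0114 × 1.75 = 3745.0199 kcal/day.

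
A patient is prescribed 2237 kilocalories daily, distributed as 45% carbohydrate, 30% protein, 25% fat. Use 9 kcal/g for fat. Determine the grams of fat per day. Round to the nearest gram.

62 g/day

Fat energy = 25% × 2237 = 559.25 kcal.
At 9 kcal/g: 559.25 ÷ 9 = 62.1389 g.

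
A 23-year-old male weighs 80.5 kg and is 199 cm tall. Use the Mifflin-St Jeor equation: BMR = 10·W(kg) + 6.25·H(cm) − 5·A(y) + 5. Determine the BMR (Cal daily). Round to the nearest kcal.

Mifflin-St Jeor (male): BMR = 10(80.5) + 6.25(199) − 5(23) + 5 = 805 + 1243.75 − 115 + 5 = 1938.75 kcal/day.

1939 Cal daily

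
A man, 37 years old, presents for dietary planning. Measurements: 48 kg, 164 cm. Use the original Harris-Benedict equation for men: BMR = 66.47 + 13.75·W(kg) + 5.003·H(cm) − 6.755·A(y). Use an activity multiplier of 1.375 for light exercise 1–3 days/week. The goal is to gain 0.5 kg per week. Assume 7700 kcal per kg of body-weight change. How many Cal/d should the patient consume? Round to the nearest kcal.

Harris-Benedict: BMR = 66.47 + 13.75(48) + 5.003(164) − 6.755(37) = 1297.027 kcal/day.
TEE = 1297.027 × 1.375 = 1783.4121 kcal/day.
Required daily surplus = 0.5 × 7700 ÷ 7 = 550 kcal/day.
Target intake = 1783.4121 + 550 = 2333.4121 kcal/day.

2333 Cal/d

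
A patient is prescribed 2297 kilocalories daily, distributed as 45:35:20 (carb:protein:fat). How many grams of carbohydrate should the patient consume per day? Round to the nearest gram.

258 g/day

Carbohydrate energy = 45% × 2297 = 1033.65 kcal.
At 4 kcal/g: 1033.65 ÷ 4 = 258.4125 g.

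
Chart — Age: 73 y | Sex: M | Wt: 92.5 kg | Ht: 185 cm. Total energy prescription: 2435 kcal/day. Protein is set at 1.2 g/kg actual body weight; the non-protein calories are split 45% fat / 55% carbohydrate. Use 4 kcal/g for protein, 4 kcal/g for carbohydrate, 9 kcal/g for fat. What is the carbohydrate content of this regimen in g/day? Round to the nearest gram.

274 g/day

Protein = 1.2 × 92.5 = 111 g → 111 × 4 = 444 kcal.
Non-protein calories = 2435 − 444 = 1991 kcal.
Fat: 45% × 1991 = 895.95 kcal; carbohydrate: 1095.05 kcal.
Carbohydrate: 1095.05 kcal ÷ 4 kcal/g = 273.7625 g.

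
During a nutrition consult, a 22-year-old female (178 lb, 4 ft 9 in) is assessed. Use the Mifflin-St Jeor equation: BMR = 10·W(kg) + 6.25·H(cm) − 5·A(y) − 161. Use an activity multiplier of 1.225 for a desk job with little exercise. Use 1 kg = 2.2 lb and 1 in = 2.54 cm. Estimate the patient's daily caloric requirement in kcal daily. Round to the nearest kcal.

Convert to metric: weight = 178 ÷ 2.2 = 80.9091 kg; height = (4×12 + 9) × 2.54 = 57 × 2.54 = 144.78 cm.
Mifflin-St Jeor (female): BMR = 10(80.9091) + 6.25(144.78) − 5(22) − 161 = 809.0909 + 904.875 − 110 − 161 = 1442.9659 kcal/day.
TEE = BMR × activity factor = 1442.9659 × 1.225 = 1767.6332 kcal/day.

1768 kcal daily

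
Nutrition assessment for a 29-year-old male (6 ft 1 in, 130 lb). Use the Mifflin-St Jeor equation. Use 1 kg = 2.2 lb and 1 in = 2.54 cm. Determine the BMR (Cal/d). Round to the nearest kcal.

Convert to metric: weight = 130 ÷ 2.2 = 59.0909 kg; height = (6×12 + 1) × 2.54 = 73 × 2.54 = 185.42 cm.
Mifflin-St Jeor (male): BMR = 10(59.0909) + 6.25(185.42) − 5(29) + 5 = 590.9091 + 1158.875 − 145 + 5 = 1609.7841 kcal/day.

1610 Cal/d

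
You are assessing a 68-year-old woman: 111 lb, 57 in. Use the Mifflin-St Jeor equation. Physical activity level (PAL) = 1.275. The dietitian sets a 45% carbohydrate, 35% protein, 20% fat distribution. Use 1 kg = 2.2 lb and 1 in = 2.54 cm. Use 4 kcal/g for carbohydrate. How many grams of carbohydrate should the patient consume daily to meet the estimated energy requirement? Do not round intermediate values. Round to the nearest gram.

130 g/day

Convert to metric: weight = 111 ÷ 2.2 = 50.4545 kg; height = 57 × 2.54 = 144.78 cm.
Mifflin-St Jeor (female): BMR = 10(50.4545) + 6.25(144.78) − 5(68) − 161 = 504.5455 + 904.875 − 340 − 161 = 908.4205 kcal/day.
TEE = 908.4205 × 1.275 = 1158.2361 kcal/day.
Carbohydrate energy = 45% × 1158.2361 = 521.2062 kcal.
Carbohydrate = 521.2062 ÷ 4 kcal/g = 130.3016 g.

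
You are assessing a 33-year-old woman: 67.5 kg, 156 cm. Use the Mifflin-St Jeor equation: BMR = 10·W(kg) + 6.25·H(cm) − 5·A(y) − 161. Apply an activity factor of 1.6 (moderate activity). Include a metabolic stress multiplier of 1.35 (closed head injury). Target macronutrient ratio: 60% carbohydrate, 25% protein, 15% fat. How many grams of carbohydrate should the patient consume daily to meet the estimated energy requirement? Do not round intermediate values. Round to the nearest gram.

Mifflin-St Jeor (female): BMR = 10(67.5) + 6.25(156) − 5(33) − 161 = 675 + 975 − 165 − 161 = 1324 kcal/day.
TEE = 1324 × 1.6 = 2118.4 kcal/day.
With stress factor 1.35: 2118.4 × 1.35 = 2859.84 kcal/day.
Carbohydrate energy = 60% × 2859.84 = 1715.904 kcal.
Carbohydrate = 1715.904 ÷ 4 kcal/g = 428.976 g.

429 g/day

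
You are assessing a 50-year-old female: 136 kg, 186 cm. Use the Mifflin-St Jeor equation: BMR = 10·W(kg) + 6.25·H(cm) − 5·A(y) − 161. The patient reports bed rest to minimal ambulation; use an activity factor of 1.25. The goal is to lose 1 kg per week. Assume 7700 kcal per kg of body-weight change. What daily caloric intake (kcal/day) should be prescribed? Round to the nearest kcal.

1539 kcal/day

Mifflin-St Jeor (female): BMR = 10(136) + 6.25(186) − 5(50) − 161 = 1360 + 1162.5 − 250 − 161 = 2111.5 kcal/day.
TEE = 2111.5 × 1.25 = 2639.375 kcal/day.
Required daily deficit = 1 × 7700 ÷ 7 = 1100 kcal/day.
Target intake = 2639.375 − 1100 = 1539.375 kcal/day.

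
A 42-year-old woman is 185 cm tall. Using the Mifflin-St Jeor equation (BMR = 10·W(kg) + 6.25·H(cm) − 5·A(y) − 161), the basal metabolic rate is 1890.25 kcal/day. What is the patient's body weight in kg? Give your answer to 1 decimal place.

1890.25 = 10·W + 6.25(185) − 5(42) − 161
10·W = 1890.25 − 785.25 = 1105, so W = 110.5 kg.

110.5 kg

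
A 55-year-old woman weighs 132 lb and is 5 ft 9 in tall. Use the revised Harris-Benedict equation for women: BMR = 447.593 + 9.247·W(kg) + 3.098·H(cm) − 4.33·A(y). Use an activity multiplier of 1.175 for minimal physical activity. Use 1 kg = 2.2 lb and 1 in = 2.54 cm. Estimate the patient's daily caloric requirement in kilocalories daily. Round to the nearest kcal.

1536 kilocalories daily

Convert to metric: weight = 132 ÷ 2.2 = 60 kg; height = (5×12 + 9) × 2.54 = 69 × 2.54 = 175.26 cm.
Harris-Benedict: BMR = 447.593 + 9.247(60) + 3.098(175.26) − 4.33(55) = 1307.2185 kcal/day.
TEE = BMR × activity factor = 1307.2185 × 1.175 = 1535.9817 kcal/day.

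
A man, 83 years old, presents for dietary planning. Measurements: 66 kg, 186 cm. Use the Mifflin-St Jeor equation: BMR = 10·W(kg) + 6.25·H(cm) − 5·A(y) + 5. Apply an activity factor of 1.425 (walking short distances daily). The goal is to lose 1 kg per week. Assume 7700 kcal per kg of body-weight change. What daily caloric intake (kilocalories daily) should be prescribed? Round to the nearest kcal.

913 kilocalories daily

Mifflin-St Jeor (male): BMR = 10(66) + 6.25(186) − 5(83) + 5 = 660 + 1162.5 − 415 + 5 = 1412.5 kcal/day.
TEE = 1412.5 × 1.425 = 2012.8125 kcal/day.
Required daily deficit = 1 × 7700 ÷ 7 = 1100 kcal/day.
Target intake = 2012.8125 − 1100 = 912.8125 kcal/day.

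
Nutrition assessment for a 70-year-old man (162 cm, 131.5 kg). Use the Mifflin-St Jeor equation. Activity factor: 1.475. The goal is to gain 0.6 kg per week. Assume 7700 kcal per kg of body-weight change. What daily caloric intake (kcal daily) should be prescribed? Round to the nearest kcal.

Mifflin-St Jeor (male): BMR = 10(131.5) + 6.25(162) − 5(70) + 5 = 1315 + 1012.5 − 350 + 5 = 1982.5 kcal/day.
TEE = 1982.5 × 1.475 = 2924.1875 kcal/day.
Required daily surplus = 0.6 × 7700 ÷ 7 = 660 kcal/day.
Target intake = 2924.1875 + 660 = 3584.1875 kcal/day.

3584 kcal daily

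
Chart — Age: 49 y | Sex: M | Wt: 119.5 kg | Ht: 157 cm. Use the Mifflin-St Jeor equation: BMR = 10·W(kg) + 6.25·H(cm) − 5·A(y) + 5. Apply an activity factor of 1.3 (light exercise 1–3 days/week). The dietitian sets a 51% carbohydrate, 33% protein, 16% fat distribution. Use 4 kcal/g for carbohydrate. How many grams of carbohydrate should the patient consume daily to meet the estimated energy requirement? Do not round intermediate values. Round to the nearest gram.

Mifflin-St Jeor (male): BMR = 10(119.5) + 6.25(157) − 5(49) + 5 = 1195 + 981.25 − 245 + 5 = 1936.25 kcal/day.
TEE = 1936.25 × 1.3 = 2517.125 kcal/day.
Carbohydrate energy = 51% × 2517.125 = 1283.7338 kcal.
Carbohydrate = 1283.7338 ÷ 4 kcal/g = 320.9334 g.

321 g/day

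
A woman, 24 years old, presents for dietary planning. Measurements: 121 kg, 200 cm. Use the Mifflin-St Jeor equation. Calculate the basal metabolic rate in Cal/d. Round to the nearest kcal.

Mifflin-St Jeor (female): BMR = 10(121) + 6.25(200) − 5(24) − 161 = 1210 + 1250 − 120 − 161 = 2179 kcal/day.

2179 Cal/d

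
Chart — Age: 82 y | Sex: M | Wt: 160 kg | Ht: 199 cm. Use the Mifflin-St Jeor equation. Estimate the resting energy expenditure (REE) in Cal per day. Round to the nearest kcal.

2439 Cal per day

Mifflin-St Jeor (male): BMR = 10(160) + 6.25(199) − 5(82) + 5 = 1600 + 1243.75 − 410 + 5 = 2438.75 kcal/day.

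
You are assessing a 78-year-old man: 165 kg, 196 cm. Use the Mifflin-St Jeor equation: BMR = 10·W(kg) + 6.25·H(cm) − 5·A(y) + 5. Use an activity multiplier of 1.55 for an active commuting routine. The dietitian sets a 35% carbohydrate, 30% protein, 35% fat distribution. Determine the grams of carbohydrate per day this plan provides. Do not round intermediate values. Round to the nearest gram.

338 g/day

Mifflin-St Jeor (male): BMR = 10(165) + 6.25(196) − 5(78) + 5 = 1650 + 1225 − 390 + 5 = 2490 kcal/day.
TEE = 2490 × 1.55 = 3859.5 kcal/day.
Carbohydrate energy = 35% × 3859.5 = 1350.825 kcal.
Carbohydrate = 1350.825 ÷ 4 kcal/g = 337.7063 g.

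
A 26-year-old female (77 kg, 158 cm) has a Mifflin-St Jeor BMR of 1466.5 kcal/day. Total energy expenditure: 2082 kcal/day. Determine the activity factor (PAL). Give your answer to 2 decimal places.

1.42

Activity factor = TEE ÷ BMR = 2082 ÷ 1466.5 = 1.42.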